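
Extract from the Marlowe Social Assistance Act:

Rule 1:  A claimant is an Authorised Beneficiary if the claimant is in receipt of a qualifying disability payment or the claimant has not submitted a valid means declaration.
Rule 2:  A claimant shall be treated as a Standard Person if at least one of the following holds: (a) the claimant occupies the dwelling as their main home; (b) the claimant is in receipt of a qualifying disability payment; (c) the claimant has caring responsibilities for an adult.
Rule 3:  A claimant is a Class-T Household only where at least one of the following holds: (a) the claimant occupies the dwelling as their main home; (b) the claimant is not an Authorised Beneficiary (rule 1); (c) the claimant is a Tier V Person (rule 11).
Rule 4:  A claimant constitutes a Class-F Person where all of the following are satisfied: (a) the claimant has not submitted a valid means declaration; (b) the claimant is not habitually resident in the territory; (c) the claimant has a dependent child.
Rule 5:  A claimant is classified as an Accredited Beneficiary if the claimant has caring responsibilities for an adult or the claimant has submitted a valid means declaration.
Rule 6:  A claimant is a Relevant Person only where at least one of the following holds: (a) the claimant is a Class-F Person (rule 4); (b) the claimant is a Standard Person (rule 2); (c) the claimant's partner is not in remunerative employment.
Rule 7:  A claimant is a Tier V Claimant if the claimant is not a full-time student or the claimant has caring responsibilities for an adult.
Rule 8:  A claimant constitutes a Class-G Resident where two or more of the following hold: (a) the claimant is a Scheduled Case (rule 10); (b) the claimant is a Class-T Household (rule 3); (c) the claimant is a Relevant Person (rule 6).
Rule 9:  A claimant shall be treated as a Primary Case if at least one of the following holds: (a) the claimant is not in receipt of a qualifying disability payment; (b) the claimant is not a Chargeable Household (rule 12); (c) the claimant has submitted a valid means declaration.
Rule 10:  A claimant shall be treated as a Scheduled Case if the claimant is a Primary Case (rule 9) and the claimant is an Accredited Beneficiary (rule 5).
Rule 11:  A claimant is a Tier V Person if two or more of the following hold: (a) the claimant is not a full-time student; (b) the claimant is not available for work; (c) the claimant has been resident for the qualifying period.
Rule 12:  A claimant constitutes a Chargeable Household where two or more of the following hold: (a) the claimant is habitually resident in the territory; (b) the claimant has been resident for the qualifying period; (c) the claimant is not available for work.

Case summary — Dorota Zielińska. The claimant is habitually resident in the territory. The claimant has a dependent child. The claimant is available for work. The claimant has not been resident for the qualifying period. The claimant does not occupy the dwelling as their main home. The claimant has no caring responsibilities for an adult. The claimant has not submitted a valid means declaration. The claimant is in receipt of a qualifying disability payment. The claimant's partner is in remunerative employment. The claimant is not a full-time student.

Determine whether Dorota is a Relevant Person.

Yes

rule 4 — Class-F Person: [the claimant has not submitted a valid means declaration? yes] AND [the claimant is not habitually resident in the territory? no] AND [the claimant has a dependent child? yes] → not satisfied.
rule 2 — Standard Person: [the claimant occupies the dwelling as their main home? no] OR [the claimant is in receipt of a qualifying disability payment? yes] OR [the claimant has caring responsibilities for an adult? no] → satisfied.
rule 6 — Relevant Person: [Class-F Person (rule 4)? no] OR [Standard Person (rule 2)? yes] OR [the claimant's partner is not in remunerative employment? no] → satisfied.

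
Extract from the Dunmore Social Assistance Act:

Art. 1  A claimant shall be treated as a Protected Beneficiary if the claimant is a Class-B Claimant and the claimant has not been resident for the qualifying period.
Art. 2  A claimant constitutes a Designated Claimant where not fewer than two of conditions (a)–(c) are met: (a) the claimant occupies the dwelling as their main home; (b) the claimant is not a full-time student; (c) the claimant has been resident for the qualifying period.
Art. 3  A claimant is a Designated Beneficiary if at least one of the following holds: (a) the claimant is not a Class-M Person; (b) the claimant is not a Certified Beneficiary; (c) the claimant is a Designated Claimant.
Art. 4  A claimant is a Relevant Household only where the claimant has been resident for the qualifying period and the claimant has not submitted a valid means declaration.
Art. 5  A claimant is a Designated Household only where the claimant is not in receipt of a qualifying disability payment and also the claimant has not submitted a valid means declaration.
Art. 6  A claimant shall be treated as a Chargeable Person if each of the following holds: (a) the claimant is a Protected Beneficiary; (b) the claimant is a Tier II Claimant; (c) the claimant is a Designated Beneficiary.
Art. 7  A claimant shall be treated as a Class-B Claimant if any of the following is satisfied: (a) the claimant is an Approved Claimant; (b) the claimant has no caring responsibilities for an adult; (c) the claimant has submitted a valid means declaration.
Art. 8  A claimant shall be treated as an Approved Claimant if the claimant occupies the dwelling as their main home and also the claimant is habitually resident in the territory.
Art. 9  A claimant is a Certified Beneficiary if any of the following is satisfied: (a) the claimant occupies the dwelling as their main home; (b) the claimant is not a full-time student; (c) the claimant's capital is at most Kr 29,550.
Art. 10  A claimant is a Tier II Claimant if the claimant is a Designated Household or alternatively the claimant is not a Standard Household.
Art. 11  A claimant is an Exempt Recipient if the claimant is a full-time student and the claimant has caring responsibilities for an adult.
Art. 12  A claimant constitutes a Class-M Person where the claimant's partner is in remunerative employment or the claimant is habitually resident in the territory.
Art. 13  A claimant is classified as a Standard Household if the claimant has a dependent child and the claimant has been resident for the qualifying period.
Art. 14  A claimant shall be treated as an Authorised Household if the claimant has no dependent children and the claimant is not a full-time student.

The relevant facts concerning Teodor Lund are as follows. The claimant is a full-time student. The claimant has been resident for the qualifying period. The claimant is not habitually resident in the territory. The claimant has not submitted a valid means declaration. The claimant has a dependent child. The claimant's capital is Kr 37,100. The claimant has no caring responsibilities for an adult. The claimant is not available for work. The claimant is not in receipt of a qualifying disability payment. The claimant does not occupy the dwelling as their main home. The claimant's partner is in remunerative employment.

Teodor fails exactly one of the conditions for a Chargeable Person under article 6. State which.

Protected Beneficiary

article 8 — Approved Claimant: [the claimant occupies the dwelling as their main home? no] AND [the claimant is habitually resident in the territory? no] → not satisfied.
article 7 — Class-B Claimant: [Approved Claimant (article 8)? no] OR [the claimant has no caring responsibilities for an adult? yes] OR [the claimant has submitted a valid means declaration? no] → satisfied.
article 1 — Protected Beneficiary: [Class-B Claimant (article 7)? yes] AND [the claimant has not been resident for the qualifying period? no] → not satisfied.
article 5 — Designated Household: [the claimant is not in receipt of a qualifying disability payment? yes] AND [the claimant has not submitted a valid means declaration? yes] → satisfied.
article 13 — Standard Household: [the claimant has a dependent child? yes] AND [the claimant has been resident for the qualifying period? yes] → satisfied.
article 10 — Tier II Claimant: [Designated Household (article 5)? yes] OR [not a Standard Household (article 13)? no] → satisfied.
article 12 — Class-M Person: [the claimant's partner is in remunerative employment? yes] OR [the claimant is habitually resident in the territory? no] → satisfied.
article 9 — Certified Beneficiary: [the claimant occupies the dwelling as their main home? no] OR [the claimant is not a full-time student? no] OR [claimant's capital: Kr 37,100 ≤ Kr 29,550? no] → not satisfied.
article 2 — Designated Claimant: the claimant occupies the dwelling as their main home? no; the claimant is not a full-time student? no; the claimant has been resident for the qualifying period? yes — 1 of 3 hold (need ≥2) → not satisfied.
article 3 — Designated Beneficiary: [not a Class-M Person (article 12)? no] OR [not a Certified Beneficiary (article 9)? yes] OR [Designated Claimant (article 2)? no] → satisfied.
article 6 — Chargeable Person: [Protected Beneficiary (article 1)? no] AND [Tier II Claimant (article 10)? yes] AND [Designated Beneficiary (article 3)? yes] → not satisfied.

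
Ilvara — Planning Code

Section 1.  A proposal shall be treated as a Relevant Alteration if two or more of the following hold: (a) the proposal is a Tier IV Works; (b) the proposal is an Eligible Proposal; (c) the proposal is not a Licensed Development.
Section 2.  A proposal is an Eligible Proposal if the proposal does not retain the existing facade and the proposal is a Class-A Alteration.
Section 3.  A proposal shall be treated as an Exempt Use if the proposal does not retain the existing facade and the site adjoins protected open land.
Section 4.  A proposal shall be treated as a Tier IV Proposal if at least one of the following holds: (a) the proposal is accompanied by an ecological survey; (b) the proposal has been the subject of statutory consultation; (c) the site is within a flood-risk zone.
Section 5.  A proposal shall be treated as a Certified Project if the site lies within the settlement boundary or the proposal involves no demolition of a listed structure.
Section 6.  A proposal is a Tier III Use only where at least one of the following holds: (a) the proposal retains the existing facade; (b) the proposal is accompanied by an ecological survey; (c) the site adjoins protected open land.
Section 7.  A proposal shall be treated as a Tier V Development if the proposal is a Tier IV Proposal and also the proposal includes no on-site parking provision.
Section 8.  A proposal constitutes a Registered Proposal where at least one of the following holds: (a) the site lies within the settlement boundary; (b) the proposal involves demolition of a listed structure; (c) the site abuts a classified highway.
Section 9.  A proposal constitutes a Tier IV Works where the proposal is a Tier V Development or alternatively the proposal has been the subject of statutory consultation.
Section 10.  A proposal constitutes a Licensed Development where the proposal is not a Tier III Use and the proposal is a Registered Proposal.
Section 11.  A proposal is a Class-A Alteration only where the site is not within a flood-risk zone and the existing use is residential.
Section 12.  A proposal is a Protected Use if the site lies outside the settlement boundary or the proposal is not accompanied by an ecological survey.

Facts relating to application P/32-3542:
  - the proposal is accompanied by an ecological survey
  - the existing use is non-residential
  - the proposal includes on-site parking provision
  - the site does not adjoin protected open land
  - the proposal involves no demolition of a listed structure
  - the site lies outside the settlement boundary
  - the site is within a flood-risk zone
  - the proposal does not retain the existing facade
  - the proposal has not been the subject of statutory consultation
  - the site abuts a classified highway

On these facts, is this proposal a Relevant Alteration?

No

section 4 — Tier IV Proposal: [the proposal is accompanied by an ecological survey? yes] OR [the proposal has been the subject of statutory consultation? no] OR [the site is within a flood-risk zone? yes] → satisfied.
section 7 — Tier V Development: [Tier IV Proposal (section 4)? yes] AND [the proposal includes no on-site parking provision? no] → not satisfied.
section 9 — Tier IV Works: [Tier V Development (section 7)? no] OR [the proposal has been the subject of statutory consultation? no] → not satisfied.
section 11 — Class-A Alteration: [the site is not within a flood-risk zone? no] AND [the existing use is residential? no] → not satisfied.
section 2 — Eligible Proposal: [the proposal does not retain the existing facade? yes] AND [Class-A Alteration (section 11)? no] → not satisfied.
section 6 — Tier III Use: [the proposal retains the existing facade? no] OR [the proposal is accompanied by an ecological survey? yes] OR [the site adjoins protected open land? no] → satisfied.
section 8 — Registered Proposal: [the site lies within the settlement boundary? no] OR [the proposal involves demolition of a listed structure? no] OR [the site abuts a classified highway? yes] → satisfied.
section 10 — Licensed Development: [not a Tier III Use (section 6)? no] AND [Registered Proposal (section 8)? yes] → not satisfied.
section 1 — Relevant Alteration: Tier IV Works (section 9)? no; Eligible Proposal (section 2)? no; not a Licensed Development (section 10)? yes — 1 of 3 hold (need ≥2) → not satisfied.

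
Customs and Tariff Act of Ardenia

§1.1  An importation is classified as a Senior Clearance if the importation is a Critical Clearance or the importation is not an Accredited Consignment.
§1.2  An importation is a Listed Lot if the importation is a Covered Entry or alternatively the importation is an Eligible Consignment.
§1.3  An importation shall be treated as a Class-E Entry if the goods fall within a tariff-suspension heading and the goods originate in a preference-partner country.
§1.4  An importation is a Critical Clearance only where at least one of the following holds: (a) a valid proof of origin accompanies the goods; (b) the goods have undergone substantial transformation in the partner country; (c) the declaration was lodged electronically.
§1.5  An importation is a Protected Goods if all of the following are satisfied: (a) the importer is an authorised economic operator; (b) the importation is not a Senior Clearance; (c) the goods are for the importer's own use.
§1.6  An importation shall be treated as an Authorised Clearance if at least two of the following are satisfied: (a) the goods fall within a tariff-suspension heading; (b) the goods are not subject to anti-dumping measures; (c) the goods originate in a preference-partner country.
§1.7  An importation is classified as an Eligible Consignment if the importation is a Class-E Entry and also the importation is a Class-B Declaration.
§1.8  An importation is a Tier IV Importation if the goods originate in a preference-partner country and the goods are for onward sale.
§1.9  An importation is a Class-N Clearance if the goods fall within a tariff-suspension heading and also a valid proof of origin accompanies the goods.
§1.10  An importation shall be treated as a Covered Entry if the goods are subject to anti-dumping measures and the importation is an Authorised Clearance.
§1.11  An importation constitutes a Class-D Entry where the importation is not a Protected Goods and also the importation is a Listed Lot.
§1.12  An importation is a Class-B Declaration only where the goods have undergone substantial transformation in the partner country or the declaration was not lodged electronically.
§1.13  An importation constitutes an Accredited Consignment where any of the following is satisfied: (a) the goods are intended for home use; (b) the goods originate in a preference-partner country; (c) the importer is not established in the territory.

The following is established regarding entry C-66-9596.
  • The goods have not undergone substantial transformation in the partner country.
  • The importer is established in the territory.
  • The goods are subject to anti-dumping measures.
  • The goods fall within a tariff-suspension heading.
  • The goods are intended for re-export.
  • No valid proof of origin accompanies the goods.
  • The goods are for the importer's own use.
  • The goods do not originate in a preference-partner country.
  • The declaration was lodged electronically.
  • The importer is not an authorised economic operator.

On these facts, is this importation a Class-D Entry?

No

Under §1.4: a valid proof of origin accompanies the goods? no; or the goods have undergone substantial transformation in the partner country? no; or the declaration was lodged electronically? yes. So the importation is a Critical Clearance.
Under §1.13: the goods are intended for home use? no; or the goods originate in a preference-partner country? no; or the importer is not established in the territory? no. So the importation is not an Accredited Consignment.
Under §1.1: Critical Clearance (§1.4)? yes; or not an Accredited Consignment (§1.13)? yes. So the importation is a Senior Clearance.
Under §1.5: the importer is an authorised economic operator? no; and not a Senior Clearance (§1.1)? no; and the goods are for the importer's own use? yes. So the importation is not a Protected Goods.
Under §1.6: the goods fall within a tariff-suspension heading? yes; the goods are not subject to anti-dumping measures? no; the goods originate in a preference-partner country? no — 1 of 3 hold (need ≥2) → not satisfied.
Under §1.10: the goods are subject to anti-dumping measures? yes; and Authorised Clearance (§1.6)? no. So the importation is not a Covered Entry.
Under §1.3: the goods fall within a tariff-suspension heading? yes; and the goods originate in a preference-partner country? no. So the importation is not a Class-E Entry.
Under §1.12: the goods have undergone substantial transformation in the partner country? no; or the declaration was not lodged electronically? no. So the importation is not a Class-B Declaration.
Under §1.7: Class-E Entry (§1.3)? no; and Class-B Declaration (§1.12)? no. So the importation is not an Eligible Consignment.
Under §1.2: Covered Entry (§1.10)? no; or Eligible Consignment (§1.7)? no. So the importation is not a Listed Lot.
Under §1.11: not a Protected Goods (§1.5)? yes; and Listed Lot (§1.2)? no. So the importation is not a Class-D Entry.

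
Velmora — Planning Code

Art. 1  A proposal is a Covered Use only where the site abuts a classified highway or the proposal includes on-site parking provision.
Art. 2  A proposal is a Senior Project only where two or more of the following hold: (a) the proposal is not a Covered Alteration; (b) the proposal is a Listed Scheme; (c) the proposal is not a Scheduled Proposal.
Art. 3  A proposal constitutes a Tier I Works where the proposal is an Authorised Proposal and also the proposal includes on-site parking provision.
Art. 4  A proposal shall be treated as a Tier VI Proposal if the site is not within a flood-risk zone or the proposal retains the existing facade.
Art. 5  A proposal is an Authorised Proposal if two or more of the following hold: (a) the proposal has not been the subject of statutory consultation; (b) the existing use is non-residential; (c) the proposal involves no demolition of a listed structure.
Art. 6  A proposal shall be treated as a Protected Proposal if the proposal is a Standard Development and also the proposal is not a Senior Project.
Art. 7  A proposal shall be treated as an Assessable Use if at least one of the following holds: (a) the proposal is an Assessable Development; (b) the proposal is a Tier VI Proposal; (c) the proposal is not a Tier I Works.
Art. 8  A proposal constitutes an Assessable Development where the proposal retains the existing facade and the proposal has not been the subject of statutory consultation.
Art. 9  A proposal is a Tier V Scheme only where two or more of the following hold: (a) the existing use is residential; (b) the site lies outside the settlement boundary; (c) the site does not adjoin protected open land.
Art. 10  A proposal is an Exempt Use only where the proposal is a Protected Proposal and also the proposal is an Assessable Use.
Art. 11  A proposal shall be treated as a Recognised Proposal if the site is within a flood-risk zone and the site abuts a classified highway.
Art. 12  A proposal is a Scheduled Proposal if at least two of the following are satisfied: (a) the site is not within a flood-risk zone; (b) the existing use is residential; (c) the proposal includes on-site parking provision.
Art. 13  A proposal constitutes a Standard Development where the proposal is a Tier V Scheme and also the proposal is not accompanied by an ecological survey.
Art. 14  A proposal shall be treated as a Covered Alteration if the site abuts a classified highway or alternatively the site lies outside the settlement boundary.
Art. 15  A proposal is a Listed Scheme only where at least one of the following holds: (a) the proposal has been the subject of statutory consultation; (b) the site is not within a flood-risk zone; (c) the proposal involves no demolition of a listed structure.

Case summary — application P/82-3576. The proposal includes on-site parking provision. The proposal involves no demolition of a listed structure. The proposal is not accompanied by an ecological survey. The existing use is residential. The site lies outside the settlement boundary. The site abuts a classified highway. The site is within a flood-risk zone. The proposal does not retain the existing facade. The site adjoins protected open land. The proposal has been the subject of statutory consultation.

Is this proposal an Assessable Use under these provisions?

Yes

article 8 — Assessable Development: [the proposal retains the existing facade? no] AND [the proposal has not been the subject of statutory consultation? no] → not satisfied.
article 4 — Tier VI Proposal: [the site is not within a flood-risk zone? no] OR [the proposal retains the existing facade? no] → not satisfied.
article 5 — Authorised Proposal: the proposal has not been the subject of statutory consultation? no; the existing use is non-residential? no; the proposal involves no demolition of a listed structure? yes — 1 of 3 hold (need ≥2) → not satisfied.
article 3 — Tier I Works: [Authorised Proposal (article 5)? no] AND [the proposal includes on-site parking provision? yes] → not satisfied.
article 7 — Assessable Use: [Assessable Development (article 8)? no] OR [Tier VI Proposal (article 4)? no] OR [not a Tier I Works (article 3)? yes] → satisfied.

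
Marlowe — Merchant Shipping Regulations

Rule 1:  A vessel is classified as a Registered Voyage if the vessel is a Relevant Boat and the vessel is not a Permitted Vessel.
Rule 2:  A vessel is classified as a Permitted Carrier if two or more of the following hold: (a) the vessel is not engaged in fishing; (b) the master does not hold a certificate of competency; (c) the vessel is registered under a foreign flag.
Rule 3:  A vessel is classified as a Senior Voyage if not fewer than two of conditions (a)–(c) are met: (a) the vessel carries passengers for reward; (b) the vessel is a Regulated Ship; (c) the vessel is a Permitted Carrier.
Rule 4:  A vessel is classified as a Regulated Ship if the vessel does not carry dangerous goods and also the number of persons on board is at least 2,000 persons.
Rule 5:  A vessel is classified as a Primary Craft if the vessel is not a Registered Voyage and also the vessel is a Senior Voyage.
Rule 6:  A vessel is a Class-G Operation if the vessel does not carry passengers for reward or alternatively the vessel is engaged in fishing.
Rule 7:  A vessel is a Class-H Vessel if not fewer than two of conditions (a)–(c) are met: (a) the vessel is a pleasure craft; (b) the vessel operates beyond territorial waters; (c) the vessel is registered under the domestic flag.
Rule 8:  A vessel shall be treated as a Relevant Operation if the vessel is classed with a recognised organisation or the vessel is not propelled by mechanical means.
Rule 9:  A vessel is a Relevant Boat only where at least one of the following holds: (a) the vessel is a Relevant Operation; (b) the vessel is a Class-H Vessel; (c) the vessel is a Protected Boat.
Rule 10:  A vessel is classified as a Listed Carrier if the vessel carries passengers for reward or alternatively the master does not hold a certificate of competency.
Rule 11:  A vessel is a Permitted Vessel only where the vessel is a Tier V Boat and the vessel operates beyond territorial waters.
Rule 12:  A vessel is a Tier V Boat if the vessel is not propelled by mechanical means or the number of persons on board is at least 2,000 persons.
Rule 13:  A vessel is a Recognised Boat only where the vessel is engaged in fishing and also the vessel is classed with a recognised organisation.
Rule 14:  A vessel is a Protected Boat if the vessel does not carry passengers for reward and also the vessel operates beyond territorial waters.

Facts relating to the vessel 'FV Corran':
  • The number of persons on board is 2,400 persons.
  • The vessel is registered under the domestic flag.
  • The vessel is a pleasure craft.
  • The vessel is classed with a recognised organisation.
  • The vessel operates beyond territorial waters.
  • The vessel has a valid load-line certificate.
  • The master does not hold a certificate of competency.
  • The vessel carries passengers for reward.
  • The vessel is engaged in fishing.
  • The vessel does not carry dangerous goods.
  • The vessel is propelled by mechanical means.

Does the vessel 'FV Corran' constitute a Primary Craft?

Yes

rule 8 — Relevant Operation: [the vessel is classed with a recognised organisation? yes] OR [the vessel is not propelled by mechanical means? no] → satisfied.
rule 7 — Class-H Vessel: the vessel is a pleasure craft? yes; the vessel operates beyond territorial waters? yes; the vessel is registered under the domestic flag? yes — 3 of 3 hold (need ≥2) → satisfied.
rule 14 — Protected Boat: [the vessel does not carry passengers for reward? no] AND [the vessel operates beyond territorial waters? yes] → not satisfied.
rule 9 — Relevant Boat: [Relevant Operation (rule 8)? yes] OR [Class-H Vessel (rule 7)? yes] OR [Protected Boat (rule 14)? no] → satisfied.
rule 12 — Tier V Boat: [the vessel is not propelled by mechanical means? no] OR [number of persons on board: 2,400 persons ≥ 2,000 persons? yes] → satisfied.
rule 11 — Permitted Vessel: [Tier V Boat (rule 12)? yes] AND [the vessel operates beyond territorial waters? yes] → satisfied.
rule 1 — Registered Voyage: [Relevant Boat (rule 9)? yes] AND [not a Permitted Vessel (rule 11)? no] → not satisfied.
rule 4 — Regulated Ship: [the vessel does not carry dangerous goods? yes] AND [number of persons on board: 2,400 persons ≥ 2,000 persons? yes] → satisfied.
rule 2 — Permitted Carrier: the vessel is not engaged in fishing? no; the master does not hold a certificate of competency? yes; the vessel is registered under a foreign flag? no — 1 of 3 hold (need ≥2) → not satisfied.
rule 3 — Senior Voyage: the vessel carries passengers for reward? yes; Regulated Ship (rule 4)? yes; Permitted Carrier (rule 2)? no — 2 of 3 hold (need ≥2) → satisfied.
rule 5 — Primary Craft: [not a Registered Voyage (rule 1)? yes] AND [Senior Voyage (rule 3)? yes] → satisfied.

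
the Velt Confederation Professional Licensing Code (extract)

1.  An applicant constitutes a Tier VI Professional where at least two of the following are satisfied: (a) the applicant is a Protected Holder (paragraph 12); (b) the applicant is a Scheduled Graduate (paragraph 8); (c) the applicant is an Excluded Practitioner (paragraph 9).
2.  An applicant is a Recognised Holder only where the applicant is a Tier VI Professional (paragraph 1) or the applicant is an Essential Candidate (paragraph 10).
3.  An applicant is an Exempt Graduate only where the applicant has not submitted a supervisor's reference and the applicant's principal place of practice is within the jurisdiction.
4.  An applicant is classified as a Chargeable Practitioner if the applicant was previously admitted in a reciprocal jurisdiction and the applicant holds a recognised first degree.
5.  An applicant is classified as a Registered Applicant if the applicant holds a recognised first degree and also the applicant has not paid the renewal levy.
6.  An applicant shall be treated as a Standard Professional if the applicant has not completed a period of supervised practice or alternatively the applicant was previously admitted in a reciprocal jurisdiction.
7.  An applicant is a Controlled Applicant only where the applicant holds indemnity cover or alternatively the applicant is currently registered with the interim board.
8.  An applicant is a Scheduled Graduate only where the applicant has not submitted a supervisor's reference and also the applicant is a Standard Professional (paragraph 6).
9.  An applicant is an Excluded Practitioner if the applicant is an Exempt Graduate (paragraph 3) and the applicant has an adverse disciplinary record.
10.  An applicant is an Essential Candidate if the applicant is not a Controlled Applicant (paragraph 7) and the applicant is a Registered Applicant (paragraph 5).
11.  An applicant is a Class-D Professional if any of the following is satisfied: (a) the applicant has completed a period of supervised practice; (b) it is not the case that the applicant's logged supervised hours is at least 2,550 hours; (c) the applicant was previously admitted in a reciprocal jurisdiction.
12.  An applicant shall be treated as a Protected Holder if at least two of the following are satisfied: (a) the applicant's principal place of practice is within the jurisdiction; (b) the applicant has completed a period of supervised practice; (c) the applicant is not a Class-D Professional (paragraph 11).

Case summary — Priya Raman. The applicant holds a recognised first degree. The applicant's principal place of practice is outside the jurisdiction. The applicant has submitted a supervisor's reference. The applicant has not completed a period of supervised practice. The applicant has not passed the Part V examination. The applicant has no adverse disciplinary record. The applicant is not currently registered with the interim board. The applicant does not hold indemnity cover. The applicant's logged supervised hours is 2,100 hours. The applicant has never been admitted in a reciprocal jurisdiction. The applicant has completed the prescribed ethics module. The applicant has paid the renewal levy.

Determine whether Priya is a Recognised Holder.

paragraph 11 — Class-D Professional: [the applicant has completed a period of supervised practice? no] OR [applicant's logged supervised hours: 2,100 hours ≥ 2,550 hours? no, so negated condition yes] OR [the applicant was previously admitted in a reciprocal jurisdiction? no] → satisfied.
paragraph 12 — Protected Holder: the applicant's principal place of practice is within the jurisdiction? no; the applicant has completed a period of supervised practice? no; not a Class-D Professional (paragraph 11)? no — 0 of 3 hold (need ≥2) → not satisfied.
paragraph 6 — Standard Professional: [the applicant has not completed a period of supervised practice? yes] OR [the applicant was previously admitted in a reciprocal jurisdiction? no] → satisfied.
paragraph 8 — Scheduled Graduate: [the applicant has not submitted a supervisor's reference? no] AND [Standard Professional (paragraph 6)? yes] → not satisfied.
paragraph 3 — Exempt Graduate: [the applicant has not submitted a supervisor's reference? no] AND [the applicant's principal place of practice is within the jurisdiction? no] → not satisfied.
paragraph 9 — Excluded Practitioner: [Exempt Graduate (paragraph 3)? no] AND [the applicant has an adverse disciplinary record? no] → not satisfied.
paragraph 1 — Tier VI Professional: Protected Holder (paragraph 12)? no; Scheduled Graduate (paragraph 8)? no; Excluded Practitioner (paragraph 9)? no — 0 of 3 hold (need ≥2) → not satisfied.
paragraph 7 — Controlled Applicant: [the applicant holds indemnity cover? no] OR [the applicant is currently registered with the interim board? no] → not satisfied.
paragraph 5 — Registered Applicant: [the applicant holds a recognised first degree? yes] AND [the applicant has not paid the renewal levy? no] → not satisfied.
paragraph 10 — Essential Candidate: [not a Controlled Applicant (paragraph 7)? yes] AND [Registered Applicant (paragraph 5)? no] → not satisfied.
paragraph 2 — Recognised Holder: [Tier VI Professional (paragraph 1)? no] OR [Essential Candidate (paragraph 10)? no] → not satisfied.

No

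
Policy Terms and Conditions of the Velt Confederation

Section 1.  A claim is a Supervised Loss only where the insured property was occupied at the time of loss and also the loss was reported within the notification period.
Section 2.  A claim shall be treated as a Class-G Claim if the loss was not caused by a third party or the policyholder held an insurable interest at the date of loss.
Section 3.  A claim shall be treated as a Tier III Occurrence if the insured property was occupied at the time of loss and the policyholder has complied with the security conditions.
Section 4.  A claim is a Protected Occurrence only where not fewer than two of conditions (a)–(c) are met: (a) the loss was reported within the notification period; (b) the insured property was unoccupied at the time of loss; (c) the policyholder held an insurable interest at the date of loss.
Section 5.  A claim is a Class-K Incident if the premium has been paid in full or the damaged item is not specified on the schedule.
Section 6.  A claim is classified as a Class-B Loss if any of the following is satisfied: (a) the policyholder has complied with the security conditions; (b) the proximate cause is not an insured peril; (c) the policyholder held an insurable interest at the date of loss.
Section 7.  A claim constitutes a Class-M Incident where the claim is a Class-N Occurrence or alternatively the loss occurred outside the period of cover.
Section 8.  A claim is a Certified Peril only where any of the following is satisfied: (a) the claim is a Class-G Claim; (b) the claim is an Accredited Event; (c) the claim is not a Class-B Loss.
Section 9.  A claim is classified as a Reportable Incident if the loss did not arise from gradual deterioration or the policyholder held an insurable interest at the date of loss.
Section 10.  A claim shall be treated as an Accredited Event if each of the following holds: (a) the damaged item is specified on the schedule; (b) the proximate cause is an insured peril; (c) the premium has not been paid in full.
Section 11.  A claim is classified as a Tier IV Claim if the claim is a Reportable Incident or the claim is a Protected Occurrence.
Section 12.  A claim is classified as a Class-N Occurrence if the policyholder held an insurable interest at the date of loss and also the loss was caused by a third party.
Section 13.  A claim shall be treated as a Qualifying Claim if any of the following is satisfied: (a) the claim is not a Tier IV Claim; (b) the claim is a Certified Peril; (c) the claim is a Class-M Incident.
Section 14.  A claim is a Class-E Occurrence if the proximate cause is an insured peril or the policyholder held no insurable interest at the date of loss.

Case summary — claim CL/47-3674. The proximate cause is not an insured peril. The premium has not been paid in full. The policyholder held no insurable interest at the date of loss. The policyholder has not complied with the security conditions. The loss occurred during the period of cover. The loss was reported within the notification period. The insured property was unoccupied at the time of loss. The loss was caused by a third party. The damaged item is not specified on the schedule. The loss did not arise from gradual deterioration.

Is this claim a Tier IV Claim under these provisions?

Yes

Under section 9: the loss did not arise from gradual deterioration? yes; or the policyholder held an insurable interest at the date of loss? no. So the claim is a Reportable Incident.
Under section 4: the loss was reported within the notification period? yes; the insured property was unoccupied at the time of loss? yes; the policyholder held an insurable interest at the date of loss? no — 2 of 3 hold (need ≥2) → satisfied.
Under section 11: Reportable Incident (section 9)? yes; or Protected Occurrence (section 4)? yes. So the claim is a Tier IV Claim.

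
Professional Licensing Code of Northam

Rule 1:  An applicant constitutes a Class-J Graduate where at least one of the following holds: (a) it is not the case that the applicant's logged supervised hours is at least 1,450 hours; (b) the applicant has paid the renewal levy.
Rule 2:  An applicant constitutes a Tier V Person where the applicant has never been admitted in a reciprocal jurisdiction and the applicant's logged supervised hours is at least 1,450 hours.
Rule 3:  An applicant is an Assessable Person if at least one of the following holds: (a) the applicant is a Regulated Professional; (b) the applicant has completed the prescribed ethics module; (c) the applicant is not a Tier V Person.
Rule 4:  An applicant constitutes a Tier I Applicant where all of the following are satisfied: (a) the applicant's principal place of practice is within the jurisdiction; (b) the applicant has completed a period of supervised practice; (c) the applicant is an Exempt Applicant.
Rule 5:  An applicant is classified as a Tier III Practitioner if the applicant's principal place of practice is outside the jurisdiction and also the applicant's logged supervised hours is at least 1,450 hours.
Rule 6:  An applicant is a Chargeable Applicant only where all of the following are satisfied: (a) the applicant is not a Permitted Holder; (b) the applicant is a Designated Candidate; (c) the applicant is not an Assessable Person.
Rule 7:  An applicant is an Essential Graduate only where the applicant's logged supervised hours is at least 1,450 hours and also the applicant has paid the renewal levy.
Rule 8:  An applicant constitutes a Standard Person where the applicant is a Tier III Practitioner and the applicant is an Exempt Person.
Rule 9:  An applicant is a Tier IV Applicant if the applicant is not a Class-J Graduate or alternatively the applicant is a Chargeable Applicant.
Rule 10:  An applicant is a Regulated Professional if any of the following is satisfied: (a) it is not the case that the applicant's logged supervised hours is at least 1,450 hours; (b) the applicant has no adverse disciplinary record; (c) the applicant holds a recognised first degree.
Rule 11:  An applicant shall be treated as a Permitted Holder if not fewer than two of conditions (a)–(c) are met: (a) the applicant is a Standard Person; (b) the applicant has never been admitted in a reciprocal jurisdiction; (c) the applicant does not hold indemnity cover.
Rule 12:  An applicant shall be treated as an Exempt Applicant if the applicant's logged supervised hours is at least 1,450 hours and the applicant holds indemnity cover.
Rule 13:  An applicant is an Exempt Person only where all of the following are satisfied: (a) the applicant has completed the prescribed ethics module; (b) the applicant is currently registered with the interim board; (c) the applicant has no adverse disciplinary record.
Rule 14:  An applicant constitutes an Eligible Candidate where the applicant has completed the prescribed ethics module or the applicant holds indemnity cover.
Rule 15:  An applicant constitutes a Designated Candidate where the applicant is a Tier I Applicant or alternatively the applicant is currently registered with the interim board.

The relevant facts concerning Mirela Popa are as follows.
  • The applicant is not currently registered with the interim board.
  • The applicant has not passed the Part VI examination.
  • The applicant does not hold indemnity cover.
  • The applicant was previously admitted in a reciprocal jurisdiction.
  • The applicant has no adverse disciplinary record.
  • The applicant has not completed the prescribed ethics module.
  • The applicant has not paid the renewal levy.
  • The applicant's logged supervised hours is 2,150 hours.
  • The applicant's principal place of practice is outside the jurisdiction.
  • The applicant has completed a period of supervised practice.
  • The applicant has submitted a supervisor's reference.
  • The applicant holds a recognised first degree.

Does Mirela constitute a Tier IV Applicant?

Under rule 1: applicant's logged supervised hours: 2,150 hours ≥ 1,450 hours? yes, so negated condition no; or the applicant has paid the renewal levy? no. So the applicant is not a Class-J Graduate.
Under rule 5: the applicant's principal place of practice is outside the jurisdiction? yes; and applicant's logged supervised hours: 2,150 hours ≥ 1,450 hours? yes. So the applicant is a Tier III Practitioner.
Under rule 13: the applicant has completed the prescribed ethics module? no; and the applicant is currently registered with the interim board? no; and the applicant has no adverse disciplinary record? yes. So the applicant is not an Exempt Person.
Under rule 8: Tier III Practitioner (rule 5)? yes; and Exempt Person (rule 13)? no. So the applicant is not a Standard Person.
Under rule 11: Standard Person (rule 8)? no; the applicant has never been admitted in a reciprocal jurisdiction? no; the applicant does not hold indemnity cover? yes — 1 of 3 hold (need ≥2) → not satisfied.
Under rule 12: applicant's logged supervised hours: 2,150 hours ≥ 1,450 hours? yes; and the applicant holds indemnity cover? no. So the applicant is not an Exempt Applicant.
Under rule 4: the applicant's principal place of practice is within the jurisdiction? no; and the applicant has completed a period of supervised practice? yes; and Exempt Applicant (rule 12)? no. So the applicant is not a Tier I Applicant.
Under rule 15: Tier I Applicant (rule 4)? no; or the applicant is currently registered with the interim board? no. So the applicant is not a Designated Candidate.
Under rule 10: applicant's logged supervised hours: 2,150 hours ≥ 1,450 hours? yes, so negated condition no; or the applicant has no adverse disciplinary record? yes; or the applicant holds a recognised first degree? yes. So the applicant is a Regulated Professional.
Under rule 2: the applicant has never been admitted in a reciprocal jurisdiction? no; and applicant's logged supervised hours: 2,150 hours ≥ 1,450 hours? yes. So the applicant is not a Tier V Person.
Under rule 3: Regulated Professional (rule 10)? yes; or the applicant has completed the prescribed ethics module? no; or not a Tier V Person (rule 2)? yes. So the applicant is an Assessable Person.
Under rule 6: not a Permitted Holder (rule 11)? yes; and Designated Candidate (rule 15)? no; and not an Assessable Person (rule 3)? no. So the applicant is not a Chargeable Applicant.
Under rule 9: not a Class-J Graduate (rule 1)? yes; or Chargeable Applicant (rule 6)? no. So the applicant is a Tier IV Applicant.

Yes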